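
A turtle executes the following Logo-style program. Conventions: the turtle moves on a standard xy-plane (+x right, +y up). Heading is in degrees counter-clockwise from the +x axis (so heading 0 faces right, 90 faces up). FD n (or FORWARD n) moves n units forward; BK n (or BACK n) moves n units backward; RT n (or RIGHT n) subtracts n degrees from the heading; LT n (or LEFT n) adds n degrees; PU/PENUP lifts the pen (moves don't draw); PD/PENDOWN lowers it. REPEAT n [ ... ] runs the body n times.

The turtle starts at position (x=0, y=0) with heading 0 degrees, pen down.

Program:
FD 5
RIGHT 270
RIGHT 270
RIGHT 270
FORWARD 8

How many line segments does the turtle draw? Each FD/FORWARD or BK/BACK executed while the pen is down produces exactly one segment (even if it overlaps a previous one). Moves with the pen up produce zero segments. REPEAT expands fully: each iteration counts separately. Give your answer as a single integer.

Executing turtle program step by step:
Start: pos=(0,0), heading=0, pen down
FD 5: (0,0) -> (5,0) [heading=0, draw]
RT 270: heading 0 -> 90
RT 270: heading 90 -> 180
RT 270: heading 180 -> 270
FD 8: (5,0) -> (5,-8) [heading=270, draw]
Final: pos=(5,-8), heading=270, 2 segment(s) drawn
Segments drawn: 2

Answer: 2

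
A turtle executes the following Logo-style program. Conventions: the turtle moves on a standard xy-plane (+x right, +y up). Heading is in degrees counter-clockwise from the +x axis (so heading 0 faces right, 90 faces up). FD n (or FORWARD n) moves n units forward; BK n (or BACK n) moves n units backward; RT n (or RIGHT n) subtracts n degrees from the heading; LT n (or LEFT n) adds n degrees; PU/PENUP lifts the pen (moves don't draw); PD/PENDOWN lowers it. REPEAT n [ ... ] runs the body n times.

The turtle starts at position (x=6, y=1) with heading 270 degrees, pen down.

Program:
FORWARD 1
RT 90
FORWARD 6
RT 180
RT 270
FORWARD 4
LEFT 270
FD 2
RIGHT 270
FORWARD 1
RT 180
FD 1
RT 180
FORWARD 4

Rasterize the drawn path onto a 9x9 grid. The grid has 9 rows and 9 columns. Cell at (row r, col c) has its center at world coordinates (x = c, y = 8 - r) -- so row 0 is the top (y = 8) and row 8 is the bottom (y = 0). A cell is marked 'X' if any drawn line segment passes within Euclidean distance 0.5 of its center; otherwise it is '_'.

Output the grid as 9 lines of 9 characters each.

Segment 0: (6,1) -> (6,0)
Segment 1: (6,0) -> (0,0)
Segment 2: (0,0) -> (-0,4)
Segment 3: (-0,4) -> (2,4)
Segment 4: (2,4) -> (2,5)
Segment 5: (2,5) -> (2,4)
Segment 6: (2,4) -> (2,8)

Answer: __X______
__X______
__X______
__X______
XXX______
X________
X________
X_____X__
XXXXXXX__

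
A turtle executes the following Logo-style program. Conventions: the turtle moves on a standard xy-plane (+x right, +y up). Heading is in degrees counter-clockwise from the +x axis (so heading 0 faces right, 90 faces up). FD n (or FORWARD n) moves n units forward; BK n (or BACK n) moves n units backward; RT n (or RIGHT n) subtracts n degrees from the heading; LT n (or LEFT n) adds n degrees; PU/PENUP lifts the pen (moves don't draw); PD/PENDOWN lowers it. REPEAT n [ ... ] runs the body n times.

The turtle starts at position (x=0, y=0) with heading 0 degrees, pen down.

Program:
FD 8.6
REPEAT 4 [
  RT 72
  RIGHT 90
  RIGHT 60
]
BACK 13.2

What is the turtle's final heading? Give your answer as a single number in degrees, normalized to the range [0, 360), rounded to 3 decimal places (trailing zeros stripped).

Answer: 192

Derivation:
Executing turtle program step by step:
Start: pos=(0,0), heading=0, pen down
FD 8.6: (0,0) -> (8.6,0) [heading=0, draw]
REPEAT 4 [
  -- iteration 1/4 --
  RT 72: heading 0 -> 288
  RT 90: heading 288 -> 198
  RT 60: heading 198 -> 138
  -- iteration 2/4 --
  RT 72: heading 138 -> 66
  RT 90: heading 66 -> 336
  RT 60: heading 336 -> 276
  -- iteration 3/4 --
  RT 72: heading 276 -> 204
  RT 90: heading 204 -> 114
  RT 60: heading 114 -> 54
  -- iteration 4/4 --
  RT 72: heading 54 -> 342
  RT 90: heading 342 -> 252
  RT 60: heading 252 -> 192
]
BK 13.2: (8.6,0) -> (21.512,2.744) [heading=192, draw]
Final: pos=(21.512,2.744), heading=192, 2 segment(s) drawn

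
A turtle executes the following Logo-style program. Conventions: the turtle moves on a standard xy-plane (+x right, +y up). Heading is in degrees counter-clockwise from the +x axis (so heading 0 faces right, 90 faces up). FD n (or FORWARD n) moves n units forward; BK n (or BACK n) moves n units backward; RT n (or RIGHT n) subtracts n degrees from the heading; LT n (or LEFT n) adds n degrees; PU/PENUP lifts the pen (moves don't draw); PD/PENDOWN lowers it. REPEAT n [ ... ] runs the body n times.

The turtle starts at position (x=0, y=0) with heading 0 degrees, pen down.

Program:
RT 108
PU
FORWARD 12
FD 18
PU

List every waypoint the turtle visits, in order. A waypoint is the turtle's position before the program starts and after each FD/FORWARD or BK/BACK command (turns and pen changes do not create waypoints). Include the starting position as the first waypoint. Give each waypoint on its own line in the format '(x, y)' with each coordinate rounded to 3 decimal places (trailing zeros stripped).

Executing turtle program step by step:
Start: pos=(0,0), heading=0, pen down
RT 108: heading 0 -> 252
PU: pen up
FD 12: (0,0) -> (-3.708,-11.413) [heading=252, move]
FD 18: (-3.708,-11.413) -> (-9.271,-28.532) [heading=252, move]
PU: pen up
Final: pos=(-9.271,-28.532), heading=252, 0 segment(s) drawn
Waypoints (3 total):
(0, 0)
(-3.708, -11.413)
(-9.271, -28.532)

Answer: (0, 0)
(-3.708, -11.413)
(-9.271, -28.532)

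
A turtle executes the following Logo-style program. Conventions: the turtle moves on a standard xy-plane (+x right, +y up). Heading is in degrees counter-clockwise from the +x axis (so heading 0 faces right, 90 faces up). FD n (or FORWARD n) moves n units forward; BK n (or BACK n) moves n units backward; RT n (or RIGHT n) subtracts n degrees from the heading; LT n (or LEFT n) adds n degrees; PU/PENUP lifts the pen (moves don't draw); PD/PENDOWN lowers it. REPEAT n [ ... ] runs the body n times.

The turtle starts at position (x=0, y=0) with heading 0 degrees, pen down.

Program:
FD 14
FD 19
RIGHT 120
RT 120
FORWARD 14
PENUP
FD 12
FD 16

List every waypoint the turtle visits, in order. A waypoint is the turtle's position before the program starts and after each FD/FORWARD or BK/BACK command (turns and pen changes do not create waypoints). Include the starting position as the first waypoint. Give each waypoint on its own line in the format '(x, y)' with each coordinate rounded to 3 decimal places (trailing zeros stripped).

Executing turtle program step by step:
Start: pos=(0,0), heading=0, pen down
FD 14: (0,0) -> (14,0) [heading=0, draw]
FD 19: (14,0) -> (33,0) [heading=0, draw]
RT 120: heading 0 -> 240
RT 120: heading 240 -> 120
FD 14: (33,0) -> (26,12.124) [heading=120, draw]
PU: pen up
FD 12: (26,12.124) -> (20,22.517) [heading=120, move]
FD 16: (20,22.517) -> (12,36.373) [heading=120, move]
Final: pos=(12,36.373), heading=120, 3 segment(s) drawn
Waypoints (6 total):
(0, 0)
(14, 0)
(33, 0)
(26, 12.124)
(20, 22.517)
(12, 36.373)

Answer: (0, 0)
(14, 0)
(33, 0)
(26, 12.124)
(20, 22.517)
(12, 36.373)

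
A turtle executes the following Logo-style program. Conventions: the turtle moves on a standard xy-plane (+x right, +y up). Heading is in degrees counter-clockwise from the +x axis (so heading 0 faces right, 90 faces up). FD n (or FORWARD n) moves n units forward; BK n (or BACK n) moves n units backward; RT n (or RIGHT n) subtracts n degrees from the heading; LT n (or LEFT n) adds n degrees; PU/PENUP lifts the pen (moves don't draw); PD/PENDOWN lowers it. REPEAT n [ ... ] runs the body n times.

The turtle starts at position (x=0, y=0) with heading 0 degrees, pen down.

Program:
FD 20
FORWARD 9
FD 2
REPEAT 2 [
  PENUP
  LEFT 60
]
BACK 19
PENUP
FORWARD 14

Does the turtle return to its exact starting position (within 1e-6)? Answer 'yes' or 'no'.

Answer: no

Derivation:
Executing turtle program step by step:
Start: pos=(0,0), heading=0, pen down
FD 20: (0,0) -> (20,0) [heading=0, draw]
FD 9: (20,0) -> (29,0) [heading=0, draw]
FD 2: (29,0) -> (31,0) [heading=0, draw]
REPEAT 2 [
  -- iteration 1/2 --
  PU: pen up
  LT 60: heading 0 -> 60
  -- iteration 2/2 --
  PU: pen up
  LT 60: heading 60 -> 120
]
BK 19: (31,0) -> (40.5,-16.454) [heading=120, move]
PU: pen up
FD 14: (40.5,-16.454) -> (33.5,-4.33) [heading=120, move]
Final: pos=(33.5,-4.33), heading=120, 3 segment(s) drawn

Start position: (0, 0)
Final position: (33.5, -4.33)
Distance = 33.779; >= 1e-6 -> NOT closed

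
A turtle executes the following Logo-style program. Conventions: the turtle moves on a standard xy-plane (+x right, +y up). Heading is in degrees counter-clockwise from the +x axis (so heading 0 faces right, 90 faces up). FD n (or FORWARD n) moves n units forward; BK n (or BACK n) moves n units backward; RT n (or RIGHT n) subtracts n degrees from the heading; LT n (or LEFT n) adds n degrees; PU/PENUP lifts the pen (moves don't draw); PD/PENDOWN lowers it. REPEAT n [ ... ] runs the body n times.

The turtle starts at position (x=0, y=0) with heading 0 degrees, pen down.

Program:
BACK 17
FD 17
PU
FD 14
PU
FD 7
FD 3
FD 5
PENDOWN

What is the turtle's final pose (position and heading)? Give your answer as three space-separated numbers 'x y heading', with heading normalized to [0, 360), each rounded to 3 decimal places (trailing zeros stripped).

Executing turtle program step by step:
Start: pos=(0,0), heading=0, pen down
BK 17: (0,0) -> (-17,0) [heading=0, draw]
FD 17: (-17,0) -> (0,0) [heading=0, draw]
PU: pen up
FD 14: (0,0) -> (14,0) [heading=0, move]
PU: pen up
FD 7: (14,0) -> (21,0) [heading=0, move]
FD 3: (21,0) -> (24,0) [heading=0, move]
FD 5: (24,0) -> (29,0) [heading=0, move]
PD: pen down
Final: pos=(29,0), heading=0, 2 segment(s) drawn

Answer: 29 0 0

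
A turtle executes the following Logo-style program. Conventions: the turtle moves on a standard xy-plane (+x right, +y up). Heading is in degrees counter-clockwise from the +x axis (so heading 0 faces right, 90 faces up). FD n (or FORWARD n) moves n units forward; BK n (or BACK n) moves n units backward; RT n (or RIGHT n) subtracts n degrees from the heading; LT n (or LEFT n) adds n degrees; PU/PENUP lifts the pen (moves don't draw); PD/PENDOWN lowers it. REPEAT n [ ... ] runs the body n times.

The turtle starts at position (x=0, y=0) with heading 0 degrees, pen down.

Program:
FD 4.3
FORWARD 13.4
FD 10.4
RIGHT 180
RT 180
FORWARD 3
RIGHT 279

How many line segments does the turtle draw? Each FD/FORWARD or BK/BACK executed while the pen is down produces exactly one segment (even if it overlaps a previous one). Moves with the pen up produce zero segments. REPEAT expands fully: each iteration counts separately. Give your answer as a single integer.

Executing turtle program step by step:
Start: pos=(0,0), heading=0, pen down
FD 4.3: (0,0) -> (4.3,0) [heading=0, draw]
FD 13.4: (4.3,0) -> (17.7,0) [heading=0, draw]
FD 10.4: (17.7,0) -> (28.1,0) [heading=0, draw]
RT 180: heading 0 -> 180
RT 180: heading 180 -> 0
FD 3: (28.1,0) -> (31.1,0) [heading=0, draw]
RT 279: heading 0 -> 81
Final: pos=(31.1,0), heading=81, 4 segment(s) drawn
Segments drawn: 4

Answer: 4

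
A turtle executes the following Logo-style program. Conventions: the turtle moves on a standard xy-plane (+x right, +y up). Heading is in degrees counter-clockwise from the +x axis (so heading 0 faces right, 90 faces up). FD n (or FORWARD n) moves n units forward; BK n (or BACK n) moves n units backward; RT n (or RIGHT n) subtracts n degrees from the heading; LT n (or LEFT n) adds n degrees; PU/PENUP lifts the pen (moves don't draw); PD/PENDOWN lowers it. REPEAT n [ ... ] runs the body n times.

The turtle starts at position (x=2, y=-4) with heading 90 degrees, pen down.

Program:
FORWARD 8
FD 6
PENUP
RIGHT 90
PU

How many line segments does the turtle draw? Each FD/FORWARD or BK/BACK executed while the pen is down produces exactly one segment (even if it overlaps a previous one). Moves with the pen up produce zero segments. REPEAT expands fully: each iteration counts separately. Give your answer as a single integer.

Answer: 2

Derivation:
Executing turtle program step by step:
Start: pos=(2,-4), heading=90, pen down
FD 8: (2,-4) -> (2,4) [heading=90, draw]
FD 6: (2,4) -> (2,10) [heading=90, draw]
PU: pen up
RT 90: heading 90 -> 0
PU: pen up
Final: pos=(2,10), heading=0, 2 segment(s) drawn
Segments drawn: 2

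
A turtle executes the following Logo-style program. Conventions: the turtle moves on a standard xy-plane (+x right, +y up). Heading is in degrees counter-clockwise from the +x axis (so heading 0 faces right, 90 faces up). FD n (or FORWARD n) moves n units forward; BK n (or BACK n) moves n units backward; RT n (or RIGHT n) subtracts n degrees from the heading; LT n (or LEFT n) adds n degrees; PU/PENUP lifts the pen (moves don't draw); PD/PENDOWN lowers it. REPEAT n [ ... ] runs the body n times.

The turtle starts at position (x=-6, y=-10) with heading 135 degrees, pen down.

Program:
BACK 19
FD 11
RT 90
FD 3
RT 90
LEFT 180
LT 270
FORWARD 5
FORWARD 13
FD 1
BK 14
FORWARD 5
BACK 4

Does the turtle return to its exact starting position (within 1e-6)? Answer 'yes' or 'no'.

Executing turtle program step by step:
Start: pos=(-6,-10), heading=135, pen down
BK 19: (-6,-10) -> (7.435,-23.435) [heading=135, draw]
FD 11: (7.435,-23.435) -> (-0.343,-15.657) [heading=135, draw]
RT 90: heading 135 -> 45
FD 3: (-0.343,-15.657) -> (1.778,-13.536) [heading=45, draw]
RT 90: heading 45 -> 315
LT 180: heading 315 -> 135
LT 270: heading 135 -> 45
FD 5: (1.778,-13.536) -> (5.314,-10) [heading=45, draw]
FD 13: (5.314,-10) -> (14.506,-0.808) [heading=45, draw]
FD 1: (14.506,-0.808) -> (15.213,-0.101) [heading=45, draw]
BK 14: (15.213,-0.101) -> (5.314,-10) [heading=45, draw]
FD 5: (5.314,-10) -> (8.849,-6.464) [heading=45, draw]
BK 4: (8.849,-6.464) -> (6.021,-9.293) [heading=45, draw]
Final: pos=(6.021,-9.293), heading=45, 9 segment(s) drawn

Start position: (-6, -10)
Final position: (6.021, -9.293)
Distance = 12.042; >= 1e-6 -> NOT closed

Answer: no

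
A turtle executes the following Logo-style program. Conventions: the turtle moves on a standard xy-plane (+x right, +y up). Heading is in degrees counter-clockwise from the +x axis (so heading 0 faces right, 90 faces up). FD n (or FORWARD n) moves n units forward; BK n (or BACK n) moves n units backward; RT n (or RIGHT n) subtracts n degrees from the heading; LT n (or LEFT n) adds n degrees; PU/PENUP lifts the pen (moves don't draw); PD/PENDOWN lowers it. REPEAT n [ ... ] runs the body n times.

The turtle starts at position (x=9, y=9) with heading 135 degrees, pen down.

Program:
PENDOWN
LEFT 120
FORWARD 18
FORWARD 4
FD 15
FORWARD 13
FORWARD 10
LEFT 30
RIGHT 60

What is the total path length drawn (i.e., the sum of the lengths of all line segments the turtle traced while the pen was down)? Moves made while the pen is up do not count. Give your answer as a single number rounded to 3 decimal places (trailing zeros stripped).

Executing turtle program step by step:
Start: pos=(9,9), heading=135, pen down
PD: pen down
LT 120: heading 135 -> 255
FD 18: (9,9) -> (4.341,-8.387) [heading=255, draw]
FD 4: (4.341,-8.387) -> (3.306,-12.25) [heading=255, draw]
FD 15: (3.306,-12.25) -> (-0.576,-26.739) [heading=255, draw]
FD 13: (-0.576,-26.739) -> (-3.941,-39.296) [heading=255, draw]
FD 10: (-3.941,-39.296) -> (-6.529,-48.956) [heading=255, draw]
LT 30: heading 255 -> 285
RT 60: heading 285 -> 225
Final: pos=(-6.529,-48.956), heading=225, 5 segment(s) drawn

Segment lengths:
  seg 1: (9,9) -> (4.341,-8.387), length = 18
  seg 2: (4.341,-8.387) -> (3.306,-12.25), length = 4
  seg 3: (3.306,-12.25) -> (-0.576,-26.739), length = 15
  seg 4: (-0.576,-26.739) -> (-3.941,-39.296), length = 13
  seg 5: (-3.941,-39.296) -> (-6.529,-48.956), length = 10
Total = 60

Answer: 60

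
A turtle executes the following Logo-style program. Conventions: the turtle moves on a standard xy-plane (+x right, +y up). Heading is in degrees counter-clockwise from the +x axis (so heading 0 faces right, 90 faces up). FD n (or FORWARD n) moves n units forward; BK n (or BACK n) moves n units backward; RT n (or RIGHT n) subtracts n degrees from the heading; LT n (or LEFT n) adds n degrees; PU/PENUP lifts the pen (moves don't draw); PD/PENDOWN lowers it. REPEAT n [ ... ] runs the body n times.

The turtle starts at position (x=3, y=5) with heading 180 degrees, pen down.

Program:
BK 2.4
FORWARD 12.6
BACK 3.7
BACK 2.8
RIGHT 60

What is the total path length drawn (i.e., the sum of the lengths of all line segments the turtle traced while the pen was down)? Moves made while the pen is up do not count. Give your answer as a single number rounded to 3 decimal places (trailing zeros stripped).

Answer: 21.5

Derivation:
Executing turtle program step by step:
Start: pos=(3,5), heading=180, pen down
BK 2.4: (3,5) -> (5.4,5) [heading=180, draw]
FD 12.6: (5.4,5) -> (-7.2,5) [heading=180, draw]
BK 3.7: (-7.2,5) -> (-3.5,5) [heading=180, draw]
BK 2.8: (-3.5,5) -> (-0.7,5) [heading=180, draw]
RT 60: heading 180 -> 120
Final: pos=(-0.7,5), heading=120, 4 segment(s) drawn

Segment lengths:
  seg 1: (3,5) -> (5.4,5), length = 2.4
  seg 2: (5.4,5) -> (-7.2,5), length = 12.6
  seg 3: (-7.2,5) -> (-3.5,5), length = 3.7
  seg 4: (-3.5,5) -> (-0.7,5), length = 2.8
Total = 21.5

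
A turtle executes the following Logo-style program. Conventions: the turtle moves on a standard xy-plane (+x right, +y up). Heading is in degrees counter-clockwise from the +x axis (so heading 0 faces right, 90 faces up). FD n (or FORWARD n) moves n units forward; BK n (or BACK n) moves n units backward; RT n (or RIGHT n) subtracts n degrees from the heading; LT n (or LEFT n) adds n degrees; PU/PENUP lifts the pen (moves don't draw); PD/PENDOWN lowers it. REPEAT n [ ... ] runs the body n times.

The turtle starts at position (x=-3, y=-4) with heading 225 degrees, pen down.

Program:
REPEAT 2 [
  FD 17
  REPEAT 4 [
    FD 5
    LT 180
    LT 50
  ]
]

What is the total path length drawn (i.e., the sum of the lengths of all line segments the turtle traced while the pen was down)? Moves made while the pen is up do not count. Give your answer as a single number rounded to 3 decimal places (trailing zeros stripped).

Executing turtle program step by step:
Start: pos=(-3,-4), heading=225, pen down
REPEAT 2 [
  -- iteration 1/2 --
  FD 17: (-3,-4) -> (-15.021,-16.021) [heading=225, draw]
  REPEAT 4 [
    -- iteration 1/4 --
    FD 5: (-15.021,-16.021) -> (-18.556,-19.556) [heading=225, draw]
    LT 180: heading 225 -> 45
    LT 50: heading 45 -> 95
    -- iteration 2/4 --
    FD 5: (-18.556,-19.556) -> (-18.992,-14.575) [heading=95, draw]
    LT 180: heading 95 -> 275
    LT 50: heading 275 -> 325
    -- iteration 3/4 --
    FD 5: (-18.992,-14.575) -> (-14.896,-17.443) [heading=325, draw]
    LT 180: heading 325 -> 145
    LT 50: heading 145 -> 195
    -- iteration 4/4 --
    FD 5: (-14.896,-17.443) -> (-19.726,-18.737) [heading=195, draw]
    LT 180: heading 195 -> 15
    LT 50: heading 15 -> 65
  ]
  -- iteration 2/2 --
  FD 17: (-19.726,-18.737) -> (-12.541,-3.33) [heading=65, draw]
  REPEAT 4 [
    -- iteration 1/4 --
    FD 5: (-12.541,-3.33) -> (-10.428,1.201) [heading=65, draw]
    LT 180: heading 65 -> 245
    LT 50: heading 245 -> 295
    -- iteration 2/4 --
    FD 5: (-10.428,1.201) -> (-8.315,-3.33) [heading=295, draw]
    LT 180: heading 295 -> 115
    LT 50: heading 115 -> 165
    -- iteration 3/4 --
    FD 5: (-8.315,-3.33) -> (-13.145,-2.036) [heading=165, draw]
    LT 180: heading 165 -> 345
    LT 50: heading 345 -> 35
    -- iteration 4/4 --
    FD 5: (-13.145,-2.036) -> (-9.049,0.832) [heading=35, draw]
    LT 180: heading 35 -> 215
    LT 50: heading 215 -> 265
  ]
]
Final: pos=(-9.049,0.832), heading=265, 10 segment(s) drawn

Segment lengths:
  seg 1: (-3,-4) -> (-15.021,-16.021), length = 17
  seg 2: (-15.021,-16.021) -> (-18.556,-19.556), length = 5
  seg 3: (-18.556,-19.556) -> (-18.992,-14.575), length = 5
  seg 4: (-18.992,-14.575) -> (-14.896,-17.443), length = 5
  seg 5: (-14.896,-17.443) -> (-19.726,-18.737), length = 5
  seg 6: (-19.726,-18.737) -> (-12.541,-3.33), length = 17
  seg 7: (-12.541,-3.33) -> (-10.428,1.201), length = 5
  seg 8: (-10.428,1.201) -> (-8.315,-3.33), length = 5
  seg 9: (-8.315,-3.33) -> (-13.145,-2.036), length = 5
  seg 10: (-13.145,-2.036) -> (-9.049,0.832), length = 5
Total = 74

Answer: 74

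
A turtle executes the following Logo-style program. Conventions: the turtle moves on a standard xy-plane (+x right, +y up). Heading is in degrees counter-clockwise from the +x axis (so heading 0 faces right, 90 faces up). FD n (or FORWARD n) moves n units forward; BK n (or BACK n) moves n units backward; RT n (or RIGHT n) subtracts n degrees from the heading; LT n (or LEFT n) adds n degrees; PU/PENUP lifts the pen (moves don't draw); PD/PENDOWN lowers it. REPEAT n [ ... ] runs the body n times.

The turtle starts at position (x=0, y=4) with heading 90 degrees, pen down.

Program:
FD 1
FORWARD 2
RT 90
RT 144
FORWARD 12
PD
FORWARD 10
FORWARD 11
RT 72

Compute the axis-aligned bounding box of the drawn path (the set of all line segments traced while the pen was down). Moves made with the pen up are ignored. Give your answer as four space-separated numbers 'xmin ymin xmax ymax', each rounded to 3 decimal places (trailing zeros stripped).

Answer: -26.698 -12.397 0 7

Derivation:
Executing turtle program step by step:
Start: pos=(0,4), heading=90, pen down
FD 1: (0,4) -> (0,5) [heading=90, draw]
FD 2: (0,5) -> (0,7) [heading=90, draw]
RT 90: heading 90 -> 0
RT 144: heading 0 -> 216
FD 12: (0,7) -> (-9.708,-0.053) [heading=216, draw]
PD: pen down
FD 10: (-9.708,-0.053) -> (-17.798,-5.931) [heading=216, draw]
FD 11: (-17.798,-5.931) -> (-26.698,-12.397) [heading=216, draw]
RT 72: heading 216 -> 144
Final: pos=(-26.698,-12.397), heading=144, 5 segment(s) drawn

Segment endpoints: x in {-26.698, -17.798, -9.708, 0, 0, 0}, y in {-12.397, -5.931, -0.053, 4, 5, 7}
xmin=-26.698, ymin=-12.397, xmax=0, ymax=7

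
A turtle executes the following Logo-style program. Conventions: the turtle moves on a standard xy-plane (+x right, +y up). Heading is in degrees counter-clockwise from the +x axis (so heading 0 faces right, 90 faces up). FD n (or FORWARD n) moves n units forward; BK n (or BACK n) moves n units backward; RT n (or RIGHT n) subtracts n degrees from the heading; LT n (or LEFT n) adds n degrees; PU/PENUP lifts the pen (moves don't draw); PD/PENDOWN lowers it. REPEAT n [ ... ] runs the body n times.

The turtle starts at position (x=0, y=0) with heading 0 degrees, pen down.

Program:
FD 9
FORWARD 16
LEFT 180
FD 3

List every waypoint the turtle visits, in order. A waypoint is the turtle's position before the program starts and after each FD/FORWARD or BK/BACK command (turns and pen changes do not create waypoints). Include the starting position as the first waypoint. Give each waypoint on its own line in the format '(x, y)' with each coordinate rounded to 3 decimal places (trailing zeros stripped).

Answer: (0, 0)
(9, 0)
(25, 0)
(22, 0)

Derivation:
Executing turtle program step by step:
Start: pos=(0,0), heading=0, pen down
FD 9: (0,0) -> (9,0) [heading=0, draw]
FD 16: (9,0) -> (25,0) [heading=0, draw]
LT 180: heading 0 -> 180
FD 3: (25,0) -> (22,0) [heading=180, draw]
Final: pos=(22,0), heading=180, 3 segment(s) drawn
Waypoints (4 total):
(0, 0)
(9, 0)
(25, 0)
(22, 0)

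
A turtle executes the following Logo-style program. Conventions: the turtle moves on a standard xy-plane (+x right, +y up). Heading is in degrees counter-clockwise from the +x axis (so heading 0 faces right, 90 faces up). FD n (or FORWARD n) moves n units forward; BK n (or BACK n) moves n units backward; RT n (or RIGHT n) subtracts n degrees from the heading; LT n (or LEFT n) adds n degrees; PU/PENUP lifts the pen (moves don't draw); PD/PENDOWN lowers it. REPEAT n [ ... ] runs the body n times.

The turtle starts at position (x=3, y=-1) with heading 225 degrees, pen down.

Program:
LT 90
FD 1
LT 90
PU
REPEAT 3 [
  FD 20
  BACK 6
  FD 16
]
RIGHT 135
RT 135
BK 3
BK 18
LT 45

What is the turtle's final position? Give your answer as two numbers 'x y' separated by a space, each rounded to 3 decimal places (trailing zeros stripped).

Answer: 82.196 47.083

Derivation:
Executing turtle program step by step:
Start: pos=(3,-1), heading=225, pen down
LT 90: heading 225 -> 315
FD 1: (3,-1) -> (3.707,-1.707) [heading=315, draw]
LT 90: heading 315 -> 45
PU: pen up
REPEAT 3 [
  -- iteration 1/3 --
  FD 20: (3.707,-1.707) -> (17.849,12.435) [heading=45, move]
  BK 6: (17.849,12.435) -> (13.607,8.192) [heading=45, move]
  FD 16: (13.607,8.192) -> (24.92,19.506) [heading=45, move]
  -- iteration 2/3 --
  FD 20: (24.92,19.506) -> (39.062,33.648) [heading=45, move]
  BK 6: (39.062,33.648) -> (34.82,29.406) [heading=45, move]
  FD 16: (34.82,29.406) -> (46.134,40.719) [heading=45, move]
  -- iteration 3/3 --
  FD 20: (46.134,40.719) -> (60.276,54.861) [heading=45, move]
  BK 6: (60.276,54.861) -> (56.033,50.619) [heading=45, move]
  FD 16: (56.033,50.619) -> (67.347,61.933) [heading=45, move]
]
RT 135: heading 45 -> 270
RT 135: heading 270 -> 135
BK 3: (67.347,61.933) -> (69.468,59.811) [heading=135, move]
BK 18: (69.468,59.811) -> (82.196,47.083) [heading=135, move]
LT 45: heading 135 -> 180
Final: pos=(82.196,47.083), heading=180, 1 segment(s) drawn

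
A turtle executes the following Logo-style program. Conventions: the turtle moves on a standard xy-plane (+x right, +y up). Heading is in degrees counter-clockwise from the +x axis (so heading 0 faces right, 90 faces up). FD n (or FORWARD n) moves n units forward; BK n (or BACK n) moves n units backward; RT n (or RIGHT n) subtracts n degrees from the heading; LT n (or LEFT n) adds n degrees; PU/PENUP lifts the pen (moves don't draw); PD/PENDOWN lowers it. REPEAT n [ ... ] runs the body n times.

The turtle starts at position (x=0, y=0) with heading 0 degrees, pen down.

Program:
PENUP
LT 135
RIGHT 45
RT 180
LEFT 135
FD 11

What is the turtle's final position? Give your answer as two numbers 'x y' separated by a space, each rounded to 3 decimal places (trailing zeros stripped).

Answer: 7.778 7.778

Derivation:
Executing turtle program step by step:
Start: pos=(0,0), heading=0, pen down
PU: pen up
LT 135: heading 0 -> 135
RT 45: heading 135 -> 90
RT 180: heading 90 -> 270
LT 135: heading 270 -> 45
FD 11: (0,0) -> (7.778,7.778) [heading=45, move]
Final: pos=(7.778,7.778), heading=45, 0 segment(s) drawn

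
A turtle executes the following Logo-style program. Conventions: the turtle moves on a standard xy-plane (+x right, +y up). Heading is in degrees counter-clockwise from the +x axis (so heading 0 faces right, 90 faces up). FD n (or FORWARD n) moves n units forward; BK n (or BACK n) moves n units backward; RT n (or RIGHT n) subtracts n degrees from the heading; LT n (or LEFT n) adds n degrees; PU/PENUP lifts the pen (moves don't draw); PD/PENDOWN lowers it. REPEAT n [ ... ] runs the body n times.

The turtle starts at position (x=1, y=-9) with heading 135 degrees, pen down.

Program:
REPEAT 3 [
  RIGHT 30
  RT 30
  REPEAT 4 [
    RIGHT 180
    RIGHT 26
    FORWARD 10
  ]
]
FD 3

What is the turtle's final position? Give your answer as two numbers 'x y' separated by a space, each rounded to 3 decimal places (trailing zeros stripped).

Answer: 7.266 -15.549

Derivation:
Executing turtle program step by step:
Start: pos=(1,-9), heading=135, pen down
REPEAT 3 [
  -- iteration 1/3 --
  RT 30: heading 135 -> 105
  RT 30: heading 105 -> 75
  REPEAT 4 [
    -- iteration 1/4 --
    RT 180: heading 75 -> 255
    RT 26: heading 255 -> 229
    FD 10: (1,-9) -> (-5.561,-16.547) [heading=229, draw]
    -- iteration 2/4 --
    RT 180: heading 229 -> 49
    RT 26: heading 49 -> 23
    FD 10: (-5.561,-16.547) -> (3.644,-12.64) [heading=23, draw]
    -- iteration 3/4 --
    RT 180: heading 23 -> 203
    RT 26: heading 203 -> 177
    FD 10: (3.644,-12.64) -> (-6.342,-12.116) [heading=177, draw]
    -- iteration 4/4 --
    RT 180: heading 177 -> 357
    RT 26: heading 357 -> 331
    FD 10: (-6.342,-12.116) -> (2.404,-16.965) [heading=331, draw]
  ]
  -- iteration 2/3 --
  RT 30: heading 331 -> 301
  RT 30: heading 301 -> 271
  REPEAT 4 [
    -- iteration 1/4 --
    RT 180: heading 271 -> 91
    RT 26: heading 91 -> 65
    FD 10: (2.404,-16.965) -> (6.631,-7.901) [heading=65, draw]
    -- iteration 2/4 --
    RT 180: heading 65 -> 245
    RT 26: heading 245 -> 219
    FD 10: (6.631,-7.901) -> (-1.141,-14.195) [heading=219, draw]
    -- iteration 3/4 --
    RT 180: heading 219 -> 39
    RT 26: heading 39 -> 13
    FD 10: (-1.141,-14.195) -> (8.603,-11.945) [heading=13, draw]
    -- iteration 4/4 --
    RT 180: heading 13 -> 193
    RT 26: heading 193 -> 167
    FD 10: (8.603,-11.945) -> (-1.141,-9.696) [heading=167, draw]
  ]
  -- iteration 3/3 --
  RT 30: heading 167 -> 137
  RT 30: heading 137 -> 107
  REPEAT 4 [
    -- iteration 1/4 --
    RT 180: heading 107 -> 287
    RT 26: heading 287 -> 261
    FD 10: (-1.141,-9.696) -> (-2.705,-19.573) [heading=261, draw]
    -- iteration 2/4 --
    RT 180: heading 261 -> 81
    RT 26: heading 81 -> 55
    FD 10: (-2.705,-19.573) -> (3.031,-11.381) [heading=55, draw]
    -- iteration 3/4 --
    RT 180: heading 55 -> 235
    RT 26: heading 235 -> 209
    FD 10: (3.031,-11.381) -> (-5.716,-16.229) [heading=209, draw]
    -- iteration 4/4 --
    RT 180: heading 209 -> 29
    RT 26: heading 29 -> 3
    FD 10: (-5.716,-16.229) -> (4.271,-15.706) [heading=3, draw]
  ]
]
FD 3: (4.271,-15.706) -> (7.266,-15.549) [heading=3, draw]
Final: pos=(7.266,-15.549), heading=3, 13 segment(s) drawn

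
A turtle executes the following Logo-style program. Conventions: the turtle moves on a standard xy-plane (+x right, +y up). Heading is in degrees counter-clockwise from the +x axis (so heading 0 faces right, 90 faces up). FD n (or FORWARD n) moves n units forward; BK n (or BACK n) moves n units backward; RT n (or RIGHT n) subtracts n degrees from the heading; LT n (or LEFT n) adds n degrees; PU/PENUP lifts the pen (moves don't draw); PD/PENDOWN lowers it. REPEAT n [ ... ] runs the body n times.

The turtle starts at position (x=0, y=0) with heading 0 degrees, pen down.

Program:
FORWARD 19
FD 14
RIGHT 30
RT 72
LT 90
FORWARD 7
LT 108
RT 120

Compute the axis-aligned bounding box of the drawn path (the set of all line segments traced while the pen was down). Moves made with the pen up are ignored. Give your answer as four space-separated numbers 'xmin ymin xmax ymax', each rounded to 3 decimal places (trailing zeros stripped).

Executing turtle program step by step:
Start: pos=(0,0), heading=0, pen down
FD 19: (0,0) -> (19,0) [heading=0, draw]
FD 14: (19,0) -> (33,0) [heading=0, draw]
RT 30: heading 0 -> 330
RT 72: heading 330 -> 258
LT 90: heading 258 -> 348
FD 7: (33,0) -> (39.847,-1.455) [heading=348, draw]
LT 108: heading 348 -> 96
RT 120: heading 96 -> 336
Final: pos=(39.847,-1.455), heading=336, 3 segment(s) drawn

Segment endpoints: x in {0, 19, 33, 39.847}, y in {-1.455, 0}
xmin=0, ymin=-1.455, xmax=39.847, ymax=0

Answer: 0 -1.455 39.847 0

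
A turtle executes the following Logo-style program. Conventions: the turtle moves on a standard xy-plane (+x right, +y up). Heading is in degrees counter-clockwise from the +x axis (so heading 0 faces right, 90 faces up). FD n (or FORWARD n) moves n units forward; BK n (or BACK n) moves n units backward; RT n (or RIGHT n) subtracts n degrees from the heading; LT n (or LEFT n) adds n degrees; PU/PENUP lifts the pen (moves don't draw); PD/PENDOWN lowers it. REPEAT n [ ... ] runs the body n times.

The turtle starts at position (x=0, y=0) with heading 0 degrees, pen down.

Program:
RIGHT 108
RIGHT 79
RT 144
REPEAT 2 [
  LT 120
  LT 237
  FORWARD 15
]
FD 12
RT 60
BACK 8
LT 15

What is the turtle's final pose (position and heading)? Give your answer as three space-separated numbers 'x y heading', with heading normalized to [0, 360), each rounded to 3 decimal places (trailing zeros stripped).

Executing turtle program step by step:
Start: pos=(0,0), heading=0, pen down
RT 108: heading 0 -> 252
RT 79: heading 252 -> 173
RT 144: heading 173 -> 29
REPEAT 2 [
  -- iteration 1/2 --
  LT 120: heading 29 -> 149
  LT 237: heading 149 -> 26
  FD 15: (0,0) -> (13.482,6.576) [heading=26, draw]
  -- iteration 2/2 --
  LT 120: heading 26 -> 146
  LT 237: heading 146 -> 23
  FD 15: (13.482,6.576) -> (27.289,12.437) [heading=23, draw]
]
FD 12: (27.289,12.437) -> (38.336,17.125) [heading=23, draw]
RT 60: heading 23 -> 323
BK 8: (38.336,17.125) -> (31.946,21.94) [heading=323, draw]
LT 15: heading 323 -> 338
Final: pos=(31.946,21.94), heading=338, 4 segment(s) drawn

Answer: 31.946 21.94 338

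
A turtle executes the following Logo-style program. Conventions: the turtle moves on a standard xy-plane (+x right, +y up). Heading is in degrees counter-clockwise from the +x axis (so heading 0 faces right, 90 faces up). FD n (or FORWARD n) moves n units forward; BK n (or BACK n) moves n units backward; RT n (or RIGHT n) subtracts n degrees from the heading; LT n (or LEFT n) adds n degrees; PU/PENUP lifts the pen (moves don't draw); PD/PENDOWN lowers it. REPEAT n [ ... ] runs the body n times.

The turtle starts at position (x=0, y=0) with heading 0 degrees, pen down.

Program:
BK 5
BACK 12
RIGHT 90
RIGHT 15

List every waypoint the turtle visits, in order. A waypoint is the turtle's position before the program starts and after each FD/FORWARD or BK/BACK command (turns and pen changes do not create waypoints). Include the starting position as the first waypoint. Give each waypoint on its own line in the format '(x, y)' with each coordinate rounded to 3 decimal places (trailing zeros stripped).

Answer: (0, 0)
(-5, 0)
(-17, 0)

Derivation:
Executing turtle program step by step:
Start: pos=(0,0), heading=0, pen down
BK 5: (0,0) -> (-5,0) [heading=0, draw]
BK 12: (-5,0) -> (-17,0) [heading=0, draw]
RT 90: heading 0 -> 270
RT 15: heading 270 -> 255
Final: pos=(-17,0), heading=255, 2 segment(s) drawn
Waypoints (3 total):
(0, 0)
(-5, 0)
(-17, 0)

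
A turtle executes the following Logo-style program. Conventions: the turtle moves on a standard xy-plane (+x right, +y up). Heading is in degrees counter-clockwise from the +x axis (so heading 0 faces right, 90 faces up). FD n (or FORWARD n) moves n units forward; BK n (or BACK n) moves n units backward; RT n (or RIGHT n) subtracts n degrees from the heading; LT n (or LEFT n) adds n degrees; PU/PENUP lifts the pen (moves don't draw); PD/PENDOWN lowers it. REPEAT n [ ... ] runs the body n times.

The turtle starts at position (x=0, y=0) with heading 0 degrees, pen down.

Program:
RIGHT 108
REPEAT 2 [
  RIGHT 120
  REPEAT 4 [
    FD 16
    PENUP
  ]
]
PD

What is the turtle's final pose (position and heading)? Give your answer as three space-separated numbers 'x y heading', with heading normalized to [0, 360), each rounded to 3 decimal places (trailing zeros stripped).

Executing turtle program step by step:
Start: pos=(0,0), heading=0, pen down
RT 108: heading 0 -> 252
REPEAT 2 [
  -- iteration 1/2 --
  RT 120: heading 252 -> 132
  REPEAT 4 [
    -- iteration 1/4 --
    FD 16: (0,0) -> (-10.706,11.89) [heading=132, draw]
    PU: pen up
    -- iteration 2/4 --
    FD 16: (-10.706,11.89) -> (-21.412,23.781) [heading=132, move]
    PU: pen up
    -- iteration 3/4 --
    FD 16: (-21.412,23.781) -> (-32.118,35.671) [heading=132, move]
    PU: pen up
    -- iteration 4/4 --
    FD 16: (-32.118,35.671) -> (-42.824,47.561) [heading=132, move]
    PU: pen up
  ]
  -- iteration 2/2 --
  RT 120: heading 132 -> 12
  REPEAT 4 [
    -- iteration 1/4 --
    FD 16: (-42.824,47.561) -> (-27.174,50.888) [heading=12, move]
    PU: pen up
    -- iteration 2/4 --
    FD 16: (-27.174,50.888) -> (-11.524,54.214) [heading=12, move]
    PU: pen up
    -- iteration 3/4 --
    FD 16: (-11.524,54.214) -> (4.127,57.541) [heading=12, move]
    PU: pen up
    -- iteration 4/4 --
    FD 16: (4.127,57.541) -> (19.777,60.868) [heading=12, move]
    PU: pen up
  ]
]
PD: pen down
Final: pos=(19.777,60.868), heading=12, 1 segment(s) drawn

Answer: 19.777 60.868 12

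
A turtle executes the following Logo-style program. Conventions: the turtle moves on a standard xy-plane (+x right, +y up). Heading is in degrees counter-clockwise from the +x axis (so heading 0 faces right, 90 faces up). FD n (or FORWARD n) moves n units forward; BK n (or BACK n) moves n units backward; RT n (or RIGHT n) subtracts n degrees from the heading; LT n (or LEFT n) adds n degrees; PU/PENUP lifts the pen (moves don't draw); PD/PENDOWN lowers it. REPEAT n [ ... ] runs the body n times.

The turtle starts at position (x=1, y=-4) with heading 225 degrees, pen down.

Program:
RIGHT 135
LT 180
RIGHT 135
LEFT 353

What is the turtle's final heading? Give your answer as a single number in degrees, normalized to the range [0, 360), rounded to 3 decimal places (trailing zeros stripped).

Answer: 128

Derivation:
Executing turtle program step by step:
Start: pos=(1,-4), heading=225, pen down
RT 135: heading 225 -> 90
LT 180: heading 90 -> 270
RT 135: heading 270 -> 135
LT 353: heading 135 -> 128
Final: pos=(1,-4), heading=128, 0 segment(s) drawn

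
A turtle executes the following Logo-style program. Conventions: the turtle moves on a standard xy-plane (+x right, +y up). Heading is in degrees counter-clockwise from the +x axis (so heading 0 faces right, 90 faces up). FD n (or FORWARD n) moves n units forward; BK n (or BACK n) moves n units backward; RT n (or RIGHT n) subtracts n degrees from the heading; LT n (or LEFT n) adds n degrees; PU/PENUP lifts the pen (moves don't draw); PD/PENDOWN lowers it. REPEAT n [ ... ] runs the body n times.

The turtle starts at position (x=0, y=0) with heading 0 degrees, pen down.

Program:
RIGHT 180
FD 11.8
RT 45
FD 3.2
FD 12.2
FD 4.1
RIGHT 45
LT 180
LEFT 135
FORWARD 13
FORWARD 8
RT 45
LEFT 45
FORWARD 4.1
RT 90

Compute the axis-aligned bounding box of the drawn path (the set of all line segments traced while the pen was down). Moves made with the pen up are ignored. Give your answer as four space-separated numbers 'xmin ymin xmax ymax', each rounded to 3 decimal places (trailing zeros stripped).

Answer: -25.589 0 0 31.537

Derivation:
Executing turtle program step by step:
Start: pos=(0,0), heading=0, pen down
RT 180: heading 0 -> 180
FD 11.8: (0,0) -> (-11.8,0) [heading=180, draw]
RT 45: heading 180 -> 135
FD 3.2: (-11.8,0) -> (-14.063,2.263) [heading=135, draw]
FD 12.2: (-14.063,2.263) -> (-22.689,10.889) [heading=135, draw]
FD 4.1: (-22.689,10.889) -> (-25.589,13.789) [heading=135, draw]
RT 45: heading 135 -> 90
LT 180: heading 90 -> 270
LT 135: heading 270 -> 45
FD 13: (-25.589,13.789) -> (-16.396,22.981) [heading=45, draw]
FD 8: (-16.396,22.981) -> (-10.739,28.638) [heading=45, draw]
RT 45: heading 45 -> 0
LT 45: heading 0 -> 45
FD 4.1: (-10.739,28.638) -> (-7.84,31.537) [heading=45, draw]
RT 90: heading 45 -> 315
Final: pos=(-7.84,31.537), heading=315, 7 segment(s) drawn

Segment endpoints: x in {-25.589, -22.689, -16.396, -14.063, -11.8, -10.739, -7.84, 0}, y in {0, 0, 2.263, 10.889, 13.789, 22.981, 28.638, 31.537}
xmin=-25.589, ymin=0, xmax=0, ymax=31.537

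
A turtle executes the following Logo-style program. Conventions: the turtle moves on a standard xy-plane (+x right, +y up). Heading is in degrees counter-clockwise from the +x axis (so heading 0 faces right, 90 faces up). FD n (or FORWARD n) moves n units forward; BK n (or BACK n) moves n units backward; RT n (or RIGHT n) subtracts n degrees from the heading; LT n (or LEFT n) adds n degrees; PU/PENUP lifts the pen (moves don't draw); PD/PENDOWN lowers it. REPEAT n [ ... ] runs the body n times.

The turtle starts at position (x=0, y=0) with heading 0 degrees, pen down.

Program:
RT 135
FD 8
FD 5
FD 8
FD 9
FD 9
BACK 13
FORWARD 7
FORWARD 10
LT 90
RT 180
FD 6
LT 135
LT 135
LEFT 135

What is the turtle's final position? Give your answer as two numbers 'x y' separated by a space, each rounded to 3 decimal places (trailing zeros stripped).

Executing turtle program step by step:
Start: pos=(0,0), heading=0, pen down
RT 135: heading 0 -> 225
FD 8: (0,0) -> (-5.657,-5.657) [heading=225, draw]
FD 5: (-5.657,-5.657) -> (-9.192,-9.192) [heading=225, draw]
FD 8: (-9.192,-9.192) -> (-14.849,-14.849) [heading=225, draw]
FD 9: (-14.849,-14.849) -> (-21.213,-21.213) [heading=225, draw]
FD 9: (-21.213,-21.213) -> (-27.577,-27.577) [heading=225, draw]
BK 13: (-27.577,-27.577) -> (-18.385,-18.385) [heading=225, draw]
FD 7: (-18.385,-18.385) -> (-23.335,-23.335) [heading=225, draw]
FD 10: (-23.335,-23.335) -> (-30.406,-30.406) [heading=225, draw]
LT 90: heading 225 -> 315
RT 180: heading 315 -> 135
FD 6: (-30.406,-30.406) -> (-34.648,-26.163) [heading=135, draw]
LT 135: heading 135 -> 270
LT 135: heading 270 -> 45
LT 135: heading 45 -> 180
Final: pos=(-34.648,-26.163), heading=180, 9 segment(s) drawn

Answer: -34.648 -26.163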